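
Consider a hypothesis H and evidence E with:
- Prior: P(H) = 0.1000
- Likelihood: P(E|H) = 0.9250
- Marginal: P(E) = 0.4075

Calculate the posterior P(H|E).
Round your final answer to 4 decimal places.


Using Bayes' theorem:

P(H|E) = P(E|H) × P(H) / P(E)
       = 0.9250 × 0.1000 / 0.4075
       = 0.09250000 / 0.4075
       = 0.2270

The evidence strengthens our belief in H.
Prior: 0.1000 → Posterior: 0.2270


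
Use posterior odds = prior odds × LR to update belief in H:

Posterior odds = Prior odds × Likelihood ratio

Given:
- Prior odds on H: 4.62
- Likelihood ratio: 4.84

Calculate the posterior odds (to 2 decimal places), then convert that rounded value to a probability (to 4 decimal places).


Step 1: Calculate posterior odds
Posterior odds = Prior odds × LR
               = 4.62 × 4.84
               = 22.36

Step 2: Convert to probability
P(H|E) = Posterior odds / (1 + Posterior odds)
       = 22.36 / (1 + 22.36)
       = 22.36 / 23.36
       = 0.9572

The evidence increased P(H) from 0.8221 to 0.9572.


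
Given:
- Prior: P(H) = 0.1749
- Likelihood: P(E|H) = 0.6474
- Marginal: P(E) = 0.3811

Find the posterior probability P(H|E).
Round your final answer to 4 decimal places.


Using Bayes' theorem:

P(H|E) = P(E|H) × P(H) / P(E)
       = 0.6474 × 0.1749 / 0.3811
       = 0.11323026 / 0.3811
       = 0.2971

The evidence strengthens our belief in H.
Prior: 0.1749 → Posterior: 0.2971


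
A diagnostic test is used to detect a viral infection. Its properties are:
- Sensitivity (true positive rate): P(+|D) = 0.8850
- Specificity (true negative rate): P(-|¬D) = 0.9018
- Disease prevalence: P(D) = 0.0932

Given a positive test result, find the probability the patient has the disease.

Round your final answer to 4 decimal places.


Let D = has disease, + = positive test

Given:
- P(D) = 0.0932 (prevalence)
- P(+|D) = 0.8850 (sensitivity)
- P(-|¬D) = 0.9018 (specificity)
- P(+|¬D) = 0.0982 (false positive rate = 1 - specificity)

Step 1: Find P(+)
P(+) = P(+|D)P(D) + P(+|¬D)P(¬D)
     = 0.8850 × 0.0932 + 0.0982 × 0.9068
     = 0.08248200 + 0.08904776
     = 0.17152976

Step 2: Apply Bayes' theorem for P(D|+)
P(D|+) = P(+|D)P(D) / P(+)
       = 0.08248200 / 0.17152976
       = 0.4809


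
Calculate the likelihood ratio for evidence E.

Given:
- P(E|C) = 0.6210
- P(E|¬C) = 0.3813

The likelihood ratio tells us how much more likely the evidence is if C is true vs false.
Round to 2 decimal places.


Likelihood Ratio (LR) = P(E|C) / P(E|¬C)

LR = 0.6210 / 0.3813
   = 1.63

The evidence is 1.63 times more likely if C is true than if C is false.
Because LR exceeds 1, E is evidence for C.


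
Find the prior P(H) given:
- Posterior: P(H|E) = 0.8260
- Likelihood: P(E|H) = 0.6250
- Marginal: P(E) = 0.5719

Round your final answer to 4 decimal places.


From Bayes' theorem: P(H|E) = P(E|H) × P(H) / P(E)

Rearranging for P(H):
P(H) = P(H|E) × P(E) / P(E|H)
     = 0.8260 × 0.5719 / 0.6250
     = 0.47238940 / 0.6250
     = 0.7558


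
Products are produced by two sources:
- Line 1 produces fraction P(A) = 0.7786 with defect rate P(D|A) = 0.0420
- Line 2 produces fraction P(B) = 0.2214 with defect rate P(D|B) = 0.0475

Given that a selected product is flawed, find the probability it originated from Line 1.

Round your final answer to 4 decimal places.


Let A = from Line 1, D = flawed

Given:
- P(A) = 0.7786, P(B) = 0.2214
- P(D|A) = 0.0420, P(D|B) = 0.0475

Step 1: Find P(D)
P(D) = P(D|A)P(A) + P(D|B)P(B)
     = 0.0420 × 0.7786 + 0.0475 × 0.2214
     = 0.03270120 + 0.01051650
     = 0.04321770

Step 2: Apply Bayes' theorem
P(A|D) = P(D|A)P(A) / P(D)
       = 0.03270120 / 0.04321770
       = 0.7567


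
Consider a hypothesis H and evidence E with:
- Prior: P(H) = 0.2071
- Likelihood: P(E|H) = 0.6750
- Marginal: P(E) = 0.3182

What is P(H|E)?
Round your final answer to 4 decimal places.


Using Bayes' theorem:

P(H|E) = P(E|H) × P(H) / P(E)
       = 0.6750 × 0.2071 / 0.3182
       = 0.13979250 / 0.3182
       = 0.4393

The evidence strengthens our belief in H.
Prior: 0.2071 → Posterior: 0.4393


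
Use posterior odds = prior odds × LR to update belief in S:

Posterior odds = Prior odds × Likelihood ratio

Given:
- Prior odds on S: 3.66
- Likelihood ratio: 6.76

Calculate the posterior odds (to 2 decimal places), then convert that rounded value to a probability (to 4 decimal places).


Step 1: Calculate posterior odds
Posterior odds = Prior odds × LR
               = 3.66 × 6.76
               = 24.74

Step 2: Convert to probability
P(S|E) = Posterior odds / (1 + Posterior odds)
       = 24.74 / (1 + 24.74)
       = 24.74 / 25.74
       = 0.9611

The evidence increased P(S) from 0.7854 to 0.9611.


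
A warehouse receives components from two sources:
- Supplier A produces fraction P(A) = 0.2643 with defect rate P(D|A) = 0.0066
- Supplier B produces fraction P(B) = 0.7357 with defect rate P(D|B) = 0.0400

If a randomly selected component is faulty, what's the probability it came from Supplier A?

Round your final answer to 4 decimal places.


Let A = from Supplier A, D = faulty

Given:
- P(A) = 0.2643, P(B) = 0.7357
- P(D|A) = 0.0066, P(D|B) = 0.0400

Step 1: Find P(D)
P(D) = P(D|A)P(A) + P(D|B)P(B)
     = 0.0066 × 0.2643 + 0.0400 × 0.7357
     = 0.00174438 + 0.02942800
     = 0.03117238

Step 2: Apply Bayes' theorem
P(A|D) = P(D|A)P(A) / P(D)
       = 0.00174438 / 0.03117238
       = 0.0560


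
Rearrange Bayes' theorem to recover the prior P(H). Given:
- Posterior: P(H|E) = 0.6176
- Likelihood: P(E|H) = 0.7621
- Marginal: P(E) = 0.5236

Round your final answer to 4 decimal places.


From Bayes' theorem: P(H|E) = P(E|H) × P(H) / P(E)

Rearranging for P(H):
P(H) = P(H|E) × P(E) / P(E|H)
     = 0.6176 × 0.5236 / 0.7621
     = 0.32337536 / 0.7621
     = 0.4243


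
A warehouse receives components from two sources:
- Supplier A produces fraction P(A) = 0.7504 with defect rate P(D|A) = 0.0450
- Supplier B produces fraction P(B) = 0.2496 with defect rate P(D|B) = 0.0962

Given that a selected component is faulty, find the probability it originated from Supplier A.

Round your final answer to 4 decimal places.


Let A = from Supplier A, D = faulty

Given:
- P(A) = 0.7504, P(B) = 0.2496
- P(D|A) = 0.0450, P(D|B) = 0.0962

Step 1: Find P(D)
P(D) = P(D|A)P(A) + P(D|B)P(B)
     = 0.0450 × 0.7504 + 0.0962 × 0.2496
     = 0.03376800 + 0.02401152
     = 0.05777952

Step 2: Apply Bayes' theorem
P(A|D) = P(D|A)P(A) / P(D)
       = 0.03376800 / 0.05777952
       = 0.5844


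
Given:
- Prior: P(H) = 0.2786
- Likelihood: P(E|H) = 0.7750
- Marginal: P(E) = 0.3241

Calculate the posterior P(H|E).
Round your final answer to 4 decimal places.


Using Bayes' theorem:

P(H|E) = P(E|H) × P(H) / P(E)
       = 0.7750 × 0.2786 / 0.3241
       = 0.21591500 / 0.3241
       = 0.6662

The evidence strengthens our belief in H.
Prior: 0.2786 → Posterior: 0.6662


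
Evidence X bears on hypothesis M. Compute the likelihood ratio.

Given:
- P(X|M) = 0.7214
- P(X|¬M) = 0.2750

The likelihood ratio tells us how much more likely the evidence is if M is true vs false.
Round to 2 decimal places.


Likelihood Ratio (LR) = P(X|M) / P(X|¬M)

LR = 0.7214 / 0.2750
   = 2.62

The evidence is 2.62 times more likely if M is true than if M is false.
Because LR exceeds 1, X is evidence for M.


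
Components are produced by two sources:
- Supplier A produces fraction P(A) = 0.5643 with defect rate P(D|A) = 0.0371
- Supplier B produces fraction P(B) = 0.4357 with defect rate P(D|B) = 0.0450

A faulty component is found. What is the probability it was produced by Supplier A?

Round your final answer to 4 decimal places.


Let A = from Supplier A, D = faulty

Given:
- P(A) = 0.5643, P(B) = 0.4357
- P(D|A) = 0.0371, P(D|B) = 0.0450

Step 1: Find P(D)
P(D) = P(D|A)P(A) + P(D|B)P(B)
     = 0.0371 × 0.5643 + 0.0450 × 0.4357
     = 0.02093553 + 0.01960650
     = 0.04054203

Step 2: Apply Bayes' theorem
P(A|D) = P(D|A)P(A) / P(D)
       = 0.02093553 / 0.04054203
       = 0.5164


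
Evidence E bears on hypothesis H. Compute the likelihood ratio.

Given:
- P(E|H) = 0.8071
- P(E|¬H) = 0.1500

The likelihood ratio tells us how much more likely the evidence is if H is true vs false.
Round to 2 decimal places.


Likelihood Ratio (LR) = P(E|H) / P(E|¬H)

LR = 0.8071 / 0.1500
   = 5.38

The evidence is 5.38 times more likely if H is true than if H is false.
Because LR exceeds 1, E is evidence for H.


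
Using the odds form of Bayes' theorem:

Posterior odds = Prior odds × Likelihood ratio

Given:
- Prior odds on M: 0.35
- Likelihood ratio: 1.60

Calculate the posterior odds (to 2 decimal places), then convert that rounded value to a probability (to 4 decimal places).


Step 1: Calculate posterior odds
Posterior odds = Prior odds × LR
               = 0.35 × 1.60
               = 0.56

Step 2: Convert to probability
P(M|E) = Posterior odds / (1 + Posterior odds)
       = 0.56 / (1 + 0.56)
       = 0.56 / 1.56
       = 0.3590

The evidence increased P(M) from 0.2593 to 0.3590.


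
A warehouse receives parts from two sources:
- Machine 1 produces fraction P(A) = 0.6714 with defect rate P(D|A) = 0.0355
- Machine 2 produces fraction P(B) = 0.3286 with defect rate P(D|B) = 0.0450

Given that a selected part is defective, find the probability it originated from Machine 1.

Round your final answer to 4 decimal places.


Let A = from Machine 1, D = defective

Given:
- P(A) = 0.6714, P(B) = 0.3286
- P(D|A) = 0.0355, P(D|B) = 0.0450

Step 1: Find P(D)
P(D) = P(D|A)P(A) + P(D|B)P(B)
     = 0.0355 × 0.6714 + 0.0450 × 0.3286
     = 0.02383470 + 0.01478700
     = 0.03862170

Step 2: Apply Bayes' theorem
P(A|D) = P(D|A)P(A) / P(D)
       = 0.02383470 / 0.03862170
       = 0.6171


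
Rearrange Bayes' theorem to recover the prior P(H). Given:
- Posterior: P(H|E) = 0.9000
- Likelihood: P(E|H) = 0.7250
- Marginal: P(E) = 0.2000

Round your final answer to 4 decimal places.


From Bayes' theorem: P(H|E) = P(E|H) × P(H) / P(E)

Rearranging for P(H):
P(H) = P(H|E) × P(E) / P(E|H)
     = 0.9000 × 0.2000 / 0.7250
     = 0.18000000 / 0.7250
     = 0.2483


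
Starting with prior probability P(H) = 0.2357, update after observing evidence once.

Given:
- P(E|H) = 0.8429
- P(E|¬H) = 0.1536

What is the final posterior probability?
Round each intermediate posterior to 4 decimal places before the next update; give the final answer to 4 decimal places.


Sequential Bayesian updating:

Initial prior: P(H) = 0.2357

Update 1:
  P(E) = 0.8429 × 0.2357 + 0.1536 × 0.7643 = 0.19867153 + 0.11739648 = 0.31606801
  P(H|E) = 0.19867153 / 0.31606801 = 0.6286

Final posterior: 0.6286


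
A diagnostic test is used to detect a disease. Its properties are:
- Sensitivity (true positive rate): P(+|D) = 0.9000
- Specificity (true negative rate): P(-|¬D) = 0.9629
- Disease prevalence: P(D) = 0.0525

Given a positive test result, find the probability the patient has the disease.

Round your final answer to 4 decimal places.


Let D = has disease, + = positive test

Given:
- P(D) = 0.0525 (prevalence)
- P(+|D) = 0.9000 (sensitivity)
- P(-|¬D) = 0.9629 (specificity)
- P(+|¬D) = 0.0371 (false positive rate = 1 - specificity)

Step 1: Find P(+)
P(+) = P(+|D)P(D) + P(+|¬D)P(¬D)
     = 0.9000 × 0.0525 + 0.0371 × 0.9475
     = 0.04725000 + 0.03515225
     = 0.08240225

Step 2: Apply Bayes' theorem for P(D|+)
P(D|+) = P(+|D)P(D) / P(+)
       = 0.04725000 / 0.08240225
       = 0.5734


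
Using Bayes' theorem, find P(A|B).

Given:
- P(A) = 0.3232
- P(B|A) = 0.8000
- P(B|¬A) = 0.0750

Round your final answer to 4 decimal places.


Bayes' theorem: P(A|B) = P(B|A) × P(A) / P(B)

Step 1: Calculate P(B) using law of total probability
P(B) = P(B|A)P(A) + P(B|¬A)P(¬A)
     = 0.8000 × 0.3232 + 0.0750 × 0.6768
     = 0.25856000 + 0.05076000
     = 0.30932000

Step 2: Apply Bayes' theorem
P(A|B) = P(B|A) × P(A) / P(B)
       = 0.25856000 / 0.30932000
       = 0.8359


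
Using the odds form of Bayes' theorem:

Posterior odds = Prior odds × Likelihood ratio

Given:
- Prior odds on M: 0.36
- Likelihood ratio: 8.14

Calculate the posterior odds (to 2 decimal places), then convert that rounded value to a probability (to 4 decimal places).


Step 1: Calculate posterior odds
Posterior odds = Prior odds × LR
               = 0.36 × 8.14
               = 2.93

Step 2: Convert to probability
P(M|E) = Posterior odds / (1 + Posterior odds)
       = 2.93 / (1 + 2.93)
       = 2.93 / 3.93
       = 0.7455

The evidence increased P(M) from 0.2647 to 0.7455.


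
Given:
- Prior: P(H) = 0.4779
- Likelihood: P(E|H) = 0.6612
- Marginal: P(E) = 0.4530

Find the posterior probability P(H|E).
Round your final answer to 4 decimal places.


Using Bayes' theorem:

P(H|E) = P(E|H) × P(H) / P(E)
       = 0.6612 × 0.4779 / 0.4530
       = 0.31598748 / 0.4530
       = 0.6975

The evidence strengthens our belief in H.
Prior: 0.4779 → Posterior: 0.6975


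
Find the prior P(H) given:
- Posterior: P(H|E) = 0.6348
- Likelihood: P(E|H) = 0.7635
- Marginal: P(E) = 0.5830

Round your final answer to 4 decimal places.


From Bayes' theorem: P(H|E) = P(E|H) × P(H) / P(E)

Rearranging for P(H):
P(H) = P(H|E) × P(E) / P(E|H)
     = 0.6348 × 0.5830 / 0.7635
     = 0.37008840 / 0.7635
     = 0.4847


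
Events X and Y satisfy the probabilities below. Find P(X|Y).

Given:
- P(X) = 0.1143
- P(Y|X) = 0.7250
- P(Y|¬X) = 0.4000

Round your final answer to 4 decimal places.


Bayes' theorem: P(X|Y) = P(Y|X) × P(X) / P(Y)

Step 1: Calculate P(Y) using law of total probability
P(Y) = P(Y|X)P(X) + P(Y|¬X)P(¬X)
     = 0.7250 × 0.1143 + 0.4000 × 0.8857
     = 0.08286750 + 0.35428000
     = 0.43714750

Step 2: Apply Bayes' theorem
P(X|Y) = P(Y|X) × P(X) / P(Y)
       = 0.08286750 / 0.43714750
       = 0.1896


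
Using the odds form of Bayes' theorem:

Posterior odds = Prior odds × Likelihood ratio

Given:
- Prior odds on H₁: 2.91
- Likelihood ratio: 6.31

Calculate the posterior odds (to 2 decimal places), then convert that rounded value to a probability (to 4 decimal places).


Step 1: Calculate posterior odds
Posterior odds = Prior odds × LR
               = 2.91 × 6.31
               = 18.36

Step 2: Convert to probability
P(H₁|E) = Posterior odds / (1 + Posterior odds)
       = 18.36 / (1 + 18.36)
       = 18.36 / 19.36
       = 0.9483

The evidence increased P(H₁) from 0.7442 to 0.9483.


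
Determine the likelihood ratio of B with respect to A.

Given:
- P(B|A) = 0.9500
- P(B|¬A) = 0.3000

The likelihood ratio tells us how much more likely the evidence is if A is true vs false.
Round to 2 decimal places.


Likelihood Ratio (LR) = P(B|A) / P(B|¬A)

LR = 0.9500 / 0.3000
   = 3.17

The evidence is 3.17 times more likely if A is true than if A is false.
Since LR > 1, the evidence supports A over ¬A.


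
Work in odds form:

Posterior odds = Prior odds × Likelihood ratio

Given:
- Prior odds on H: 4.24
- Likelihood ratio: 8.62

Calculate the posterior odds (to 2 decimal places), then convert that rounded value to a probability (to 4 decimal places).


Step 1: Calculate posterior odds
Posterior odds = Prior odds × LR
               = 4.24 × 8.62
               = 36.55

Step 2: Convert to probability
P(H|E) = Posterior odds / (1 + Posterior odds)
       = 36.55 / (1 + 36.55)
       = 36.55 / 37.55
       = 0.9734

The evidence increased P(H) from 0.8092 to 0.9734.


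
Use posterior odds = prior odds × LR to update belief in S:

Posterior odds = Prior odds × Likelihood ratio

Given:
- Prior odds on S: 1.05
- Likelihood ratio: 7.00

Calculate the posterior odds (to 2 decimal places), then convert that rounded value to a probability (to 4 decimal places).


Step 1: Calculate posterior odds
Posterior odds = Prior odds × LR
               = 1.05 × 7.00
               = 7.35

Step 2: Convert to probability
P(S|E) = Posterior odds / (1 + Posterior odds)
       = 7.35 / (1 + 7.35)
       = 7.35 / 8.35
       = 0.8802

The evidence increased P(S) from 0.5122 to 0.8802.


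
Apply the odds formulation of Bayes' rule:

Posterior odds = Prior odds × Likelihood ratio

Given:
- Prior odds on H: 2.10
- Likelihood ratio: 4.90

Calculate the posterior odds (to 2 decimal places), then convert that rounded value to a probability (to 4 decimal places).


Step 1: Calculate posterior odds
Posterior odds = Prior odds × LR
               = 2.10 × 4.90
               = 10.29

Step 2: Convert to probability
P(H|E) = Posterior odds / (1 + Posterior odds)
       = 10.29 / (1 + 10.29)
       = 10.29 / 11.29
       = 0.9114

The evidence increased P(H) from 0.6774 to 0.9114.


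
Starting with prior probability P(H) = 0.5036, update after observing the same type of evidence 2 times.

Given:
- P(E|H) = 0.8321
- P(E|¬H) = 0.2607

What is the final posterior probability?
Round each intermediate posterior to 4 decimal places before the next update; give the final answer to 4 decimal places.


Sequential Bayesian updating:

Initial prior: P(H) = 0.5036

Update 1:
  P(E) = 0.8321 × 0.5036 + 0.2607 × 0.4964 = 0.41904556 + 0.12941148 = 0.54845704
  P(H|E) = 0.41904556 / 0.54845704 = 0.7640

Update 2:
  P(E) = 0.8321 × 0.7640 + 0.2607 × 0.2360 = 0.63572440 + 0.06152520 = 0.69724960
  P(H|E) = 0.63572440 / 0.69724960 = 0.9118

Final posterior: 0.9118


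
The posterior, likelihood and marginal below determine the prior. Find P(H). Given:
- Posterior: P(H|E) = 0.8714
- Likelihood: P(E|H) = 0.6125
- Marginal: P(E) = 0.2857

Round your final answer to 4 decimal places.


From Bayes' theorem: P(H|E) = P(E|H) × P(H) / P(E)

Rearranging for P(H):
P(H) = P(H|E) × P(E) / P(E|H)
     = 0.8714 × 0.2857 / 0.6125
     = 0.24895898 / 0.6125
     = 0.4065


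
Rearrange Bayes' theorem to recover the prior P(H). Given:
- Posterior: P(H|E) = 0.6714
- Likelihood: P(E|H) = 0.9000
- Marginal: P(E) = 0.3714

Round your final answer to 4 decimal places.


From Bayes' theorem: P(H|E) = P(E|H) × P(H) / P(E)

Rearranging for P(H):
P(H) = P(H|E) × P(E) / P(E|H)
     = 0.6714 × 0.3714 / 0.9000
     = 0.24935796 / 0.9000
     = 0.2771


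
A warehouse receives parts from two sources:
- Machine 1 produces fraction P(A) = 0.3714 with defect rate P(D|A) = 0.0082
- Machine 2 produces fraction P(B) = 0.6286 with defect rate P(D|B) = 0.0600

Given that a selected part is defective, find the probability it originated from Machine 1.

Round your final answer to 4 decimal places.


Let A = from Machine 1, D = defective

Given:
- P(A) = 0.3714, P(B) = 0.6286
- P(D|A) = 0.0082, P(D|B) = 0.0600

Step 1: Find P(D)
P(D) = P(D|A)P(A) + P(D|B)P(B)
     = 0.0082 × 0.3714 + 0.0600 × 0.6286
     = 0.00304548 + 0.03771600
     = 0.04076148

Step 2: Apply Bayes' theorem
P(A|D) = P(D|A)P(A) / P(D)
       = 0.00304548 / 0.04076148
       = 0.0747


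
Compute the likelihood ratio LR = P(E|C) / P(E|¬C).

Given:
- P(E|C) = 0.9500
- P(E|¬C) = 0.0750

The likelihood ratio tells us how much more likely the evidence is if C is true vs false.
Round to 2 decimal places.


Likelihood Ratio (LR) = P(E|C) / P(E|¬C)

LR = 0.9500 / 0.0750
   = 12.67

The evidence is 12.67 times more likely if C is true than if C is false.
Because LR exceeds 1, E is evidence for C.


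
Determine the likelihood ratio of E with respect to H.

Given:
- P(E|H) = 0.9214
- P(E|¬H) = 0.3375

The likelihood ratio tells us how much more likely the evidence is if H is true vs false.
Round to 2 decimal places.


Likelihood Ratio (LR) = P(E|H) / P(E|¬H)

LR = 0.9214 / 0.3375
   = 2.73

The evidence is 2.73 times more likely if H is true than if H is false.
Since LR > 1, the evidence supports H over ¬H.


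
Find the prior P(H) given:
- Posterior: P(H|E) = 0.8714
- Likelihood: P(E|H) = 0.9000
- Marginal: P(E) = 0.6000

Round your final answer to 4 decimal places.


From Bayes' theorem: P(H|E) = P(E|H) × P(H) / P(E)

Rearranging for P(H):
P(H) = P(H|E) × P(E) / P(E|H)
     = 0.8714 × 0.6000 / 0.9000
     = 0.52284000 / 0.9000
     = 0.5809


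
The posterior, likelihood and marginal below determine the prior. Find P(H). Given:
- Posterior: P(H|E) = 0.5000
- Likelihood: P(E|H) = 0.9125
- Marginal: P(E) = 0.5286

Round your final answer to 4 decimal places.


From Bayes' theorem: P(H|E) = P(E|H) × P(H) / P(E)

Rearranging for P(H):
P(H) = P(H|E) × P(E) / P(E|H)
     = 0.5000 × 0.5286 / 0.9125
     = 0.26430000 / 0.9125
     = 0.2896


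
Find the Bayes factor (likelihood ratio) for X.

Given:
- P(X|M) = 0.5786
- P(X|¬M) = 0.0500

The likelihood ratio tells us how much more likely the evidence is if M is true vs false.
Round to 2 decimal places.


Likelihood Ratio (LR) = P(X|M) / P(X|¬M)

LR = 0.5786 / 0.0500
   = 11.57

The evidence is 11.57 times more likely if M is true than if M is false.
Because LR exceeds 1, X is evidence for M.


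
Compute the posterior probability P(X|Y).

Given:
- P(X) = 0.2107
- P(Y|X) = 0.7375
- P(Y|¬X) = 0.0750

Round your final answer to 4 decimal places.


Bayes' theorem: P(X|Y) = P(Y|X) × P(X) / P(Y)

Step 1: Calculate P(Y) using law of total probability
P(Y) = P(Y|X)P(X) + P(Y|¬X)P(¬X)
     = 0.7375 × 0.2107 + 0.0750 × 0.7893
     = 0.15539125 + 0.05919750
     = 0.21458875

Step 2: Apply Bayes' theorem
P(X|Y) = P(Y|X) × P(X) / P(Y)
       = 0.15539125 / 0.21458875
       = 0.7241


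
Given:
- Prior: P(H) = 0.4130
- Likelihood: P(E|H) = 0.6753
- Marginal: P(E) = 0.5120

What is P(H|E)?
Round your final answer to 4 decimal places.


Using Bayes' theorem:

P(H|E) = P(E|H) × P(H) / P(E)
       = 0.6753 × 0.4130 / 0.5120
       = 0.27889890 / 0.5120
       = 0.5447

The evidence strengthens our belief in H.
Prior: 0.4130 → Posterior: 0.5447


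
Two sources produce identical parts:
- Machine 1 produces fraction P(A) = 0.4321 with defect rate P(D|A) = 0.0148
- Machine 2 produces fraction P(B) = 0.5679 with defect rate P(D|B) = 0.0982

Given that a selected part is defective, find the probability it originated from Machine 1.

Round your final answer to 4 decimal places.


Let A = from Machine 1, D = defective

Given:
- P(A) = 0.4321, P(B) = 0.5679
- P(D|A) = 0.0148, P(D|B) = 0.0982

Step 1: Find P(D)
P(D) = P(D|A)P(A) + P(D|B)P(B)
     = 0.0148 × 0.4321 + 0.0982 × 0.5679
     = 0.00639508 + 0.05576778
     = 0.06216286

Step 2: Apply Bayes' theorem
P(A|D) = P(D|A)P(A) / P(D)
       = 0.00639508 / 0.06216286
       = 0.1029


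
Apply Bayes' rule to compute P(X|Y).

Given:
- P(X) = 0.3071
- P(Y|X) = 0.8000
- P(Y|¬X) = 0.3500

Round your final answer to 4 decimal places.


Bayes' theorem: P(X|Y) = P(Y|X) × P(X) / P(Y)

Step 1: Calculate P(Y) using law of total probability
P(Y) = P(Y|X)P(X) + P(Y|¬X)P(¬X)
     = 0.8000 × 0.3071 + 0.3500 × 0.6929
     = 0.24568000 + 0.24251500
     = 0.48819500

Step 2: Apply Bayes' theorem
P(X|Y) = P(Y|X) × P(X) / P(Y)
       = 0.24568000 / 0.48819500
       = 0.5032


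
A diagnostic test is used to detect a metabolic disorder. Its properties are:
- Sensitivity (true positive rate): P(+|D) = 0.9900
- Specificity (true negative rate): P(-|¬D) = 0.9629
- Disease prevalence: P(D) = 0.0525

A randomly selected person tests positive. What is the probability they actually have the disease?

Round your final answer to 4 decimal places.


Let D = has disease, + = positive test

Given:
- P(D) = 0.0525 (prevalence)
- P(+|D) = 0.9900 (sensitivity)
- P(-|¬D) = 0.9629 (specificity)
- P(+|¬D) = 0.0371 (false positive rate = 1 - specificity)

Step 1: Find P(+)
P(+) = P(+|D)P(D) + P(+|¬D)P(¬D)
     = 0.9900 × 0.0525 + 0.0371 × 0.9475
     = 0.05197500 + 0.03515225
     = 0.08712725

Step 2: Apply Bayes' theorem for P(D|+)
P(D|+) = P(+|D)P(D) / P(+)
       = 0.05197500 / 0.08712725
       = 0.5965


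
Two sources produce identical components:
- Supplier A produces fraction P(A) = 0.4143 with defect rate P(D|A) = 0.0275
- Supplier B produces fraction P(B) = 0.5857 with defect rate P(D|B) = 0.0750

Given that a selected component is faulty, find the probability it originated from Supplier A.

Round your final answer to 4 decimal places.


Let A = from Supplier A, D = faulty

Given:
- P(A) = 0.4143, P(B) = 0.5857
- P(D|A) = 0.0275, P(D|B) = 0.0750

Step 1: Find P(D)
P(D) = P(D|A)P(A) + P(D|B)P(B)
     = 0.0275 × 0.4143 + 0.0750 × 0.5857
     = 0.01139325 + 0.04392750
     = 0.05532075

Step 2: Apply Bayes' theorem
P(A|D) = P(D|A)P(A) / P(D)
       = 0.01139325 / 0.05532075
       = 0.2059


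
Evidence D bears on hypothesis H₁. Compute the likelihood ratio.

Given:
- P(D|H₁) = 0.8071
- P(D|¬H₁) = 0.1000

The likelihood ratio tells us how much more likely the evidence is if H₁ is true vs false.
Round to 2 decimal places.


Likelihood Ratio (LR) = P(D|H₁) / P(D|¬H₁)

LR = 0.8071 / 0.1000
   = 8.07

The evidence is 8.07 times more likely if H₁ is true than if H₁ is false.
Since LR > 1, the evidence supports H₁ over ¬H₁.


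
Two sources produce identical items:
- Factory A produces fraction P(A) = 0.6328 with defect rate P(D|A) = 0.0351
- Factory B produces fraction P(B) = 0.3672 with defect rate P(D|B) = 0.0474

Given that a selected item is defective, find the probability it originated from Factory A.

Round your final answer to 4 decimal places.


Let A = from Factory A, D = defective

Given:
- P(A) = 0.6328, P(B) = 0.3672
- P(D|A) = 0.0351, P(D|B) = 0.0474

Step 1: Find P(D)
P(D) = P(D|A)P(A) + P(D|B)P(B)
     = 0.0351 × 0.6328 + 0.0474 × 0.3672
     = 0.02221128 + 0.01740528
     = 0.03961656

Step 2: Apply Bayes' theorem
P(A|D) = P(D|A)P(A) / P(D)
       = 0.02221128 / 0.03961656
       = 0.5607


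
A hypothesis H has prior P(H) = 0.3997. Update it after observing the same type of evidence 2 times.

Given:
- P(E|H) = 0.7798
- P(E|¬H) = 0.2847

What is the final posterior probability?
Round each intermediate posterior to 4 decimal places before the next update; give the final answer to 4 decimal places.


Sequential Bayesian updating:

Initial prior: P(H) = 0.3997

Update 1:
  P(E) = 0.7798 × 0.3997 + 0.2847 × 0.6003 = 0.31168606 + 0.17090541 = 0.48259147
  P(H|E) = 0.31168606 / 0.48259147 = 0.6459

Update 2:
  P(E) = 0.7798 × 0.6459 + 0.2847 × 0.3541 = 0.50367282 + 0.10081227 = 0.60448509
  P(H|E) = 0.50367282 / 0.60448509 = 0.8332

Final posterior: 0.8332


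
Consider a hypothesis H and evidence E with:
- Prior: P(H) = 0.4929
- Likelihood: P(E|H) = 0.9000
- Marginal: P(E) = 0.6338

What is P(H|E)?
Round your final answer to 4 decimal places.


Using Bayes' theorem:

P(H|E) = P(E|H) × P(H) / P(E)
       = 0.9000 × 0.4929 / 0.6338
       = 0.44361000 / 0.6338
       = 0.6999

The evidence strengthens our belief in H.
Prior: 0.4929 → Posterior: 0.6999


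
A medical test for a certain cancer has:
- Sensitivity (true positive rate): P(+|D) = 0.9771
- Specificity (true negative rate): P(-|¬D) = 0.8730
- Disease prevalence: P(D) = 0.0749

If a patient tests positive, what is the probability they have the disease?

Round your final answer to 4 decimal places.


Let D = has disease, + = positive test

Given:
- P(D) = 0.0749 (prevalence)
- P(+|D) = 0.9771 (sensitivity)
- P(-|¬D) = 0.8730 (specificity)
- P(+|¬D) = 0.1270 (false positive rate = 1 - specificity)

Step 1: Find P(+)
P(+) = P(+|D)P(D) + P(+|¬D)P(¬D)
     = 0.9771 × 0.0749 + 0.1270 × 0.9251
     = 0.07318479 + 0.11748770
     = 0.19067249

Step 2: Apply Bayes' theorem for P(D|+)
P(D|+) = P(+|D)P(D) / P(+)
       = 0.07318479 / 0.19067249
       = 0.3838


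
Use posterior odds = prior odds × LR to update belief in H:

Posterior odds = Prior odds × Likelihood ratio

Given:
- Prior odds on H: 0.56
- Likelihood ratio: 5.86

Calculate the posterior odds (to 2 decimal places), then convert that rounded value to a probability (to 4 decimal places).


Step 1: Calculate posterior odds
Posterior odds = Prior odds × LR
               = 0.56 × 5.86
               = 3.28

Step 2: Convert to probability
P(H|E) = Posterior odds / (1 + Posterior odds)
       = 3.28 / (1 + 3.28)
       = 3.28 / 4.28
       = 0.7664

The evidence increased P(H) from 0.3590 to 0.7664.


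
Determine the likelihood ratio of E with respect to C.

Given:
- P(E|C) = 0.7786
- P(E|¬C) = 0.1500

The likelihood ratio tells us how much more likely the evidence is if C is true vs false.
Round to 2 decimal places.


Likelihood Ratio (LR) = P(E|C) / P(E|¬C)

LR = 0.7786 / 0.1500
   = 5.19

The evidence is 5.19 times more likely if C is true than if C is false.
Because LR exceeds 1, E is evidence for C.


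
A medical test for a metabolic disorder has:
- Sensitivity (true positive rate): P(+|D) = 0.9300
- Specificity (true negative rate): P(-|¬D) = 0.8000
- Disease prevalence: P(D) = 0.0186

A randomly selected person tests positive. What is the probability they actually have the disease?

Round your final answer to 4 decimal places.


Let D = has disease, + = positive test

Given:
- P(D) = 0.0186 (prevalence)
- P(+|D) = 0.9300 (sensitivity)
- P(-|¬D) = 0.8000 (specificity)
- P(+|¬D) = 0.2000 (false positive rate = 1 - specificity)

Step 1: Find P(+)
P(+) = P(+|D)P(D) + P(+|¬D)P(¬D)
     = 0.9300 × 0.0186 + 0.2000 × 0.9814
     = 0.01729800 + 0.19628000
     = 0.21357800

Step 2: Apply Bayes' theorem for P(D|+)
P(D|+) = P(+|D)P(D) / P(+)
       = 0.01729800 / 0.21357800
       = 0.0810


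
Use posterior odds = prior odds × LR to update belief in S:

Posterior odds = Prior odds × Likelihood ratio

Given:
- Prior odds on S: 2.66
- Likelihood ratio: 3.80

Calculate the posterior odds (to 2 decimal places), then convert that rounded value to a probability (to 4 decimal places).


Step 1: Calculate posterior odds
Posterior odds = Prior odds × LR
               = 2.66 × 3.80
               = 10.11

Step 2: Convert to probability
P(S|E) = Posterior odds / (1 + Posterior odds)
       = 10.11 / (1 + 10.11)
       = 10.11 / 11.11
       = 0.9100

The evidence increased P(S) from 0.7268 to 0.9100.


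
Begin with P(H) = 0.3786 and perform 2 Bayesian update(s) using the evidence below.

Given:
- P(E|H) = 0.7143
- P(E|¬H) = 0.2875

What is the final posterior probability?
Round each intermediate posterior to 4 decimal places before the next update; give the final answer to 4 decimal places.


Sequential Bayesian updating:

Initial prior: P(H) = 0.3786

Update 1:
  P(E) = 0.7143 × 0.3786 + 0.2875 × 0.6214 = 0.27043398 + 0.17865250 = 0.44908648
  P(H|E) = 0.27043398 / 0.44908648 = 0.6022

Update 2:
  P(E) = 0.7143 × 0.6022 + 0.2875 × 0.3978 = 0.43015146 + 0.11436750 = 0.54451896
  P(H|E) = 0.43015146 / 0.54451896 = 0.7900

Final posterior: 0.7900


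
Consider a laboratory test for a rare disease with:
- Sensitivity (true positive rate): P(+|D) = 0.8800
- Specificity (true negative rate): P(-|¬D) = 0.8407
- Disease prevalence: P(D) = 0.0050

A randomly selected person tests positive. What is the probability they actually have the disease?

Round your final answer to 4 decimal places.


Let D = has disease, + = positive test

Given:
- P(D) = 0.0050 (prevalence)
- P(+|D) = 0.8800 (sensitivity)
- P(-|¬D) = 0.8407 (specificity)
- P(+|¬D) = 0.1593 (false positive rate = 1 - specificity)

Step 1: Find P(+)
P(+) = P(+|D)P(D) + P(+|¬D)P(¬D)
     = 0.8800 × 0.0050 + 0.1593 × 0.9950
     = 0.00440000 + 0.15850350
     = 0.16290350

Step 2: Apply Bayes' theorem for P(D|+)
P(D|+) = P(+|D)P(D) / P(+)
       = 0.00440000 / 0.16290350
       = 0.0270


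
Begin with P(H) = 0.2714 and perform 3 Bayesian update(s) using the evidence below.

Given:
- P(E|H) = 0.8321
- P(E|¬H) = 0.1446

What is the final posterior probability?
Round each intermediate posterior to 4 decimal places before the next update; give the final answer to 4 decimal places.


Sequential Bayesian updating:

Initial prior: P(H) = 0.2714

Update 1:
  P(E) = 0.8321 × 0.2714 + 0.1446 × 0.7286 = 0.22583194 + 0.10535556 = 0.33118750
  P(H|E) = 0.22583194 / 0.33118750 = 0.6819

Update 2:
  P(E) = 0.8321 × 0.6819 + 0.1446 × 0.3181 = 0.56740899 + 0.04599726 = 0.61340625
  P(H|E) = 0.56740899 / 0.61340625 = 0.9250

Update 3:
  P(E) = 0.8321 × 0.9250 + 0.1446 × 0.0750 = 0.76969250 + 0.01084500 = 0.78053750
  P(H|E) = 0.76969250 / 0.78053750 = 0.9861

Final posterior: 0.9861


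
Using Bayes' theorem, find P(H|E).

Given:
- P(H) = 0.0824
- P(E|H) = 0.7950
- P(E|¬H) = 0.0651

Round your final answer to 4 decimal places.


Bayes' theorem: P(H|E) = P(E|H) × P(H) / P(E)

Step 1: Calculate P(E) using law of total probability
P(E) = P(E|H)P(H) + P(E|¬H)P(¬H)
     = 0.7950 × 0.0824 + 0.0651 × 0.9176
     = 0.06550800 + 0.05973576
     = 0.12524376

Step 2: Apply Bayes' theorem
P(H|E) = P(E|H) × P(H) / P(E)
       = 0.06550800 / 0.12524376
       = 0.5230


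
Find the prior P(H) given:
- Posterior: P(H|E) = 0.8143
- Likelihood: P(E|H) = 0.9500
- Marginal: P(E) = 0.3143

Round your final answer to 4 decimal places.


From Bayes' theorem: P(H|E) = P(E|H) × P(H) / P(E)

Rearranging for P(H):
P(H) = P(H|E) × P(E) / P(E|H)
     = 0.8143 × 0.3143 / 0.9500
     = 0.25593449 / 0.9500
     = 0.2694


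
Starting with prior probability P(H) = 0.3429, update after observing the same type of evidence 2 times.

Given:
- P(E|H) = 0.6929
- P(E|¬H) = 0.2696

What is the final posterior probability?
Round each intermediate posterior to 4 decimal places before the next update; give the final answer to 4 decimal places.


Sequential Bayesian updating:

Initial prior: P(H) = 0.3429

Update 1:
  P(E) = 0.6929 × 0.3429 + 0.2696 × 0.6571 = 0.23759541 + 0.17715416 = 0.41474957
  P(H|E) = 0.23759541 / 0.41474957 = 0.5729

Update 2:
  P(E) = 0.6929 × 0.5729 + 0.2696 × 0.4271 = 0.39696241 + 0.11514616 = 0.51210857
  P(H|E) = 0.39696241 / 0.51210857 = 0.7752

Final posterior: 0.7752


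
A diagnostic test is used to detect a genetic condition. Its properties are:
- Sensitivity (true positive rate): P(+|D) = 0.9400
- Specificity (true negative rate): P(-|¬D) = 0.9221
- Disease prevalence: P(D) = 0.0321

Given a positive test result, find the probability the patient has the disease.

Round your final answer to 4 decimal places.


Let D = has disease, + = positive test

Given:
- P(D) = 0.0321 (prevalence)
- P(+|D) = 0.9400 (sensitivity)
- P(-|¬D) = 0.9221 (specificity)
- P(+|¬D) = 0.0779 (false positive rate = 1 - specificity)

Step 1: Find P(+)
P(+) = P(+|D)P(D) + P(+|¬D)P(¬D)
     = 0.9400 × 0.0321 + 0.0779 × 0.9679
     = 0.03017400 + 0.07539941
     = 0.10557341

Step 2: Apply Bayes' theorem for P(D|+)
P(D|+) = P(+|D)P(D) / P(+)
       = 0.03017400 / 0.10557341
       = 0.2858


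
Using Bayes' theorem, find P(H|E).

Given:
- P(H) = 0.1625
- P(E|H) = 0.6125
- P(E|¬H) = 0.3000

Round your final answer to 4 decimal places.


Bayes' theorem: P(H|E) = P(E|H) × P(H) / P(E)

Step 1: Calculate P(E) using law of total probability
P(E) = P(E|H)P(H) + P(E|¬H)P(¬H)
     = 0.6125 × 0.1625 + 0.3000 × 0.8375
     = 0.09953125 + 0.25125000
     = 0.35078125

Step 2: Apply Bayes' theorem
P(H|E) = P(E|H) × P(H) / P(E)
       = 0.09953125 / 0.35078125
       = 0.2837


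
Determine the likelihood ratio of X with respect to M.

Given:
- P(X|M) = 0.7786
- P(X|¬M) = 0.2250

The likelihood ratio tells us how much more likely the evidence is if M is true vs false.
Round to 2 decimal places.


Likelihood Ratio (LR) = P(X|M) / P(X|¬M)

LR = 0.7786 / 0.2250
   = 3.46

The evidence is 3.46 times more likely if M is true than if M is false.
LR > 1, so observing X raises the odds in favor of M.


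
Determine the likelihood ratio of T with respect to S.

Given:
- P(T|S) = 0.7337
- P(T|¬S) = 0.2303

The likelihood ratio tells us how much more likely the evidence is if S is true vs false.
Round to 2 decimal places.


Likelihood Ratio (LR) = P(T|S) / P(T|¬S)

LR = 0.7337 / 0.2303
   = 3.19

The evidence is 3.19 times more likely if S is true than if S is false.
LR > 1, so observing T raises the odds in favor of S.


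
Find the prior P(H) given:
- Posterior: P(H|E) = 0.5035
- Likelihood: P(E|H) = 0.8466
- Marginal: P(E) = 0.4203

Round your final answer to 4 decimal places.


From Bayes' theorem: P(H|E) = P(E|H) × P(H) / P(E)

Rearranging for P(H):
P(H) = P(H|E) × P(E) / P(E|H)
     = 0.5035 × 0.4203 / 0.8466
     = 0.21162105 / 0.8466
     = 0.2500


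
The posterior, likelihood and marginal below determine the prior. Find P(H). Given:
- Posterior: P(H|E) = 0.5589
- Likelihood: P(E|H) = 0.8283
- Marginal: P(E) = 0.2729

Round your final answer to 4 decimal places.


From Bayes' theorem: P(H|E) = P(E|H) × P(H) / P(E)

Rearranging for P(H):
P(H) = P(H|E) × P(E) / P(E|H)
     = 0.5589 × 0.2729 / 0.8283
     = 0.15252381 / 0.8283
     = 0.1841


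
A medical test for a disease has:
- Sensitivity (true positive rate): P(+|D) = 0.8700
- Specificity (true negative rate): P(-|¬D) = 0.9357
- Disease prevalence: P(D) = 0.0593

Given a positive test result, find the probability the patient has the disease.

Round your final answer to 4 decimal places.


Let D = has disease, + = positive test

Given:
- P(D) = 0.0593 (prevalence)
- P(+|D) = 0.8700 (sensitivity)
- P(-|¬D) = 0.9357 (specificity)
- P(+|¬D) = 0.0643 (false positive rate = 1 - specificity)

Step 1: Find P(+)
P(+) = P(+|D)P(D) + P(+|¬D)P(¬D)
     = 0.8700 × 0.0593 + 0.0643 × 0.9407
     = 0.05159100 + 0.06048701
     = 0.11207801

Step 2: Apply Bayes' theorem for P(D|+)
P(D|+) = P(+|D)P(D) / P(+)
       = 0.05159100 / 0.11207801
       = 0.4603


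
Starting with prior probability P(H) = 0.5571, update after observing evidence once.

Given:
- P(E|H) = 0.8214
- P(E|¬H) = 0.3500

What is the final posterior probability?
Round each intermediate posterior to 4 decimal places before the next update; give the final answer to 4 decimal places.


Sequential Bayesian updating:

Initial prior: P(H) = 0.5571

Update 1:
  P(E) = 0.8214 × 0.5571 + 0.3500 × 0.4429 = 0.45760194 + 0.15501500 = 0.61261694
  P(H|E) = 0.45760194 / 0.61261694 = 0.7470

Final posterior: 0.7470


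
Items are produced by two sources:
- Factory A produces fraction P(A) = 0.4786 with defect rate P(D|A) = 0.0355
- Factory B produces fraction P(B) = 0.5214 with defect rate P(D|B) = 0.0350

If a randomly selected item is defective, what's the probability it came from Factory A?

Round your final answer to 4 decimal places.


Let A = from Factory A, D = defective

Given:
- P(A) = 0.4786, P(B) = 0.5214
- P(D|A) = 0.0355, P(D|B) = 0.0350

Step 1: Find P(D)
P(D) = P(D|A)P(A) + P(D|B)P(B)
     = 0.0355 × 0.4786 + 0.0350 × 0.5214
     = 0.01699030 + 0.01824900
     = 0.03523930

Step 2: Apply Bayes' theorem
P(A|D) = P(D|A)P(A) / P(D)
       = 0.01699030 / 0.03523930
       = 0.4821


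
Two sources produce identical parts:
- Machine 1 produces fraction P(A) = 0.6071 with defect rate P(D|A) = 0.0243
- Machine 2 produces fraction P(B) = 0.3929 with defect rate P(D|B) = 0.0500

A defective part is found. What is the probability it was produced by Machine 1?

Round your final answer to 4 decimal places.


Let A = from Machine 1, D = defective

Given:
- P(A) = 0.6071, P(B) = 0.3929
- P(D|A) = 0.0243, P(D|B) = 0.0500

Step 1: Find P(D)
P(D) = P(D|A)P(A) + P(D|B)P(B)
     = 0.0243 × 0.6071 + 0.0500 × 0.3929
     = 0.01475253 + 0.01964500
     = 0.03439753

Step 2: Apply Bayes' theorem
P(A|D) = P(D|A)P(A) / P(D)
       = 0.01475253 / 0.03439753
       = 0.4289


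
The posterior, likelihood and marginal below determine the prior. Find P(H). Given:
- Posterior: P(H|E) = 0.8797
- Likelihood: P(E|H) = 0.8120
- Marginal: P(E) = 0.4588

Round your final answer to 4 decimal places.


From Bayes' theorem: P(H|E) = P(E|H) × P(H) / P(E)

Rearranging for P(H):
P(H) = P(H|E) × P(E) / P(E|H)
     = 0.8797 × 0.4588 / 0.8120
     = 0.40360636 / 0.8120
     = 0.4971


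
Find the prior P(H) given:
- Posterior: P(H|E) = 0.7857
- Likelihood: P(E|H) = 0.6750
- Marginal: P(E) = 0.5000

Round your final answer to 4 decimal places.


From Bayes' theorem: P(H|E) = P(E|H) × P(H) / P(E)

Rearranging for P(H):
P(H) = P(H|E) × P(E) / P(E|H)
     = 0.7857 × 0.5000 / 0.6750
     = 0.39285000 / 0.6750
     = 0.5820


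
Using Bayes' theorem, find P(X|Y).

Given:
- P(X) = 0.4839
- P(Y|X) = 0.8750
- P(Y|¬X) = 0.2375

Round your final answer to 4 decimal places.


Bayes' theorem: P(X|Y) = P(Y|X) × P(X) / P(Y)

Step 1: Calculate P(Y) using law of total probability
P(Y) = P(Y|X)P(X) + P(Y|¬X)P(¬X)
     = 0.8750 × 0.4839 + 0.2375 × 0.5161
     = 0.42341250 + 0.12257375
     = 0.54598625

Step 2: Apply Bayes' theorem
P(X|Y) = P(Y|X) × P(X) / P(Y)
       = 0.42341250 / 0.54598625
       = 0.7755
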